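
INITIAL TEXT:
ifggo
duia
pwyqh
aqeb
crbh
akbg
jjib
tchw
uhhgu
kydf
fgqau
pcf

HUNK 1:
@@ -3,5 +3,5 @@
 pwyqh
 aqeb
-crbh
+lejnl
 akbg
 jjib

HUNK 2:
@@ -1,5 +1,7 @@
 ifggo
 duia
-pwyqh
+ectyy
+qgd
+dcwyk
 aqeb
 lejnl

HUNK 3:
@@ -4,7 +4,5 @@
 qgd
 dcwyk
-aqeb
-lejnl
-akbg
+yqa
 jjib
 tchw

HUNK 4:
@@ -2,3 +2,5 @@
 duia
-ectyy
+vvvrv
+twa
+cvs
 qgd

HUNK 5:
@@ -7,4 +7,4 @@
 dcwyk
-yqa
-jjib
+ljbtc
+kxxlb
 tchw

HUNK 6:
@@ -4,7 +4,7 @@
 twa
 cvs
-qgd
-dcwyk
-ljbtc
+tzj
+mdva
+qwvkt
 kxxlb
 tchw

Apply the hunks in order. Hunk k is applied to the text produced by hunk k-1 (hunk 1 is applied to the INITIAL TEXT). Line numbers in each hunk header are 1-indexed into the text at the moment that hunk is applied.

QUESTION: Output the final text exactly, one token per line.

Answer: ifggo
duia
vvvrv
twa
cvs
tzj
mdva
qwvkt
kxxlb
tchw
uhhgu
kydf
fgqau
pcf

Derivation:
Hunk 1: at line 3 remove [crbh] add [lejnl] -> 12 lines: ifggo duia pwyqh aqeb lejnl akbg jjib tchw uhhgu kydf fgqau pcf
Hunk 2: at line 1 remove [pwyqh] add [ectyy,qgd,dcwyk] -> 14 lines: ifggo duia ectyy qgd dcwyk aqeb lejnl akbg jjib tchw uhhgu kydf fgqau pcf
Hunk 3: at line 4 remove [aqeb,lejnl,akbg] add [yqa] -> 12 lines: ifggo duia ectyy qgd dcwyk yqa jjib tchw uhhgu kydf fgqau pcf
Hunk 4: at line 2 remove [ectyy] add [vvvrv,twa,cvs] -> 14 lines: ifggo duia vvvrv twa cvs qgd dcwyk yqa jjib tchw uhhgu kydf fgqau pcf
Hunk 5: at line 7 remove [yqa,jjib] add [ljbtc,kxxlb] -> 14 lines: ifggo duia vvvrv twa cvs qgd dcwyk ljbtc kxxlb tchw uhhgu kydf fgqau pcf
Hunk 6: at line 4 remove [qgd,dcwyk,ljbtc] add [tzj,mdva,qwvkt] -> 14 lines: ifggo duia vvvrv twa cvs tzj mdva qwvkt kxxlb tchw uhhgu kydf fgqau pcf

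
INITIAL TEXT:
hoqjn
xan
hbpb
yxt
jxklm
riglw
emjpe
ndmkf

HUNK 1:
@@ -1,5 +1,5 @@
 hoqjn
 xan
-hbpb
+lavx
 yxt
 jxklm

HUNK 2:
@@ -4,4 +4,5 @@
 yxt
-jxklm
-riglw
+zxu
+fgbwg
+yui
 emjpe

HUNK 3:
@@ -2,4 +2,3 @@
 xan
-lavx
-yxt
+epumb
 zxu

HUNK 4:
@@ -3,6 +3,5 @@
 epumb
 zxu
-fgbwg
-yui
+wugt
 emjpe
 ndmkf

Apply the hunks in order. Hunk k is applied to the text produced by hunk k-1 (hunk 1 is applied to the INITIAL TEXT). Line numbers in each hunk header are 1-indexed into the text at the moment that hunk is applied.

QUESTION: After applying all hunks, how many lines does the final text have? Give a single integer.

Hunk 1: at line 1 remove [hbpb] add [lavx] -> 8 lines: hoqjn xan lavx yxt jxklm riglw emjpe ndmkf
Hunk 2: at line 4 remove [jxklm,riglw] add [zxu,fgbwg,yui] -> 9 lines: hoqjn xan lavx yxt zxu fgbwg yui emjpe ndmkf
Hunk 3: at line 2 remove [lavx,yxt] add [epumb] -> 8 lines: hoqjn xan epumb zxu fgbwg yui emjpe ndmkf
Hunk 4: at line 3 remove [fgbwg,yui] add [wugt] -> 7 lines: hoqjn xan epumb zxu wugt emjpe ndmkf
Final line count: 7

Answer: 7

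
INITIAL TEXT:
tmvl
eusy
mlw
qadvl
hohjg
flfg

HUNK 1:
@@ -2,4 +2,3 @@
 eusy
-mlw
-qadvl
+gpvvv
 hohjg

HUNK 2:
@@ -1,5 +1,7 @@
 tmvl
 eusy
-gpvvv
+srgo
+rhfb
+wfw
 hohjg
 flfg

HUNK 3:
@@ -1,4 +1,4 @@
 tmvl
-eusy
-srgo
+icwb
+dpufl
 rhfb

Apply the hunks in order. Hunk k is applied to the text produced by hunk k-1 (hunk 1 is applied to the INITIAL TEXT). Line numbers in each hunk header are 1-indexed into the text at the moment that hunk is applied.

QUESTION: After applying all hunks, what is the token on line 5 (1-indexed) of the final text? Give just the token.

Hunk 1: at line 2 remove [mlw,qadvl] add [gpvvv] -> 5 lines: tmvl eusy gpvvv hohjg flfg
Hunk 2: at line 1 remove [gpvvv] add [srgo,rhfb,wfw] -> 7 lines: tmvl eusy srgo rhfb wfw hohjg flfg
Hunk 3: at line 1 remove [eusy,srgo] add [icwb,dpufl] -> 7 lines: tmvl icwb dpufl rhfb wfw hohjg flfg
Final line 5: wfw

Answer: wfw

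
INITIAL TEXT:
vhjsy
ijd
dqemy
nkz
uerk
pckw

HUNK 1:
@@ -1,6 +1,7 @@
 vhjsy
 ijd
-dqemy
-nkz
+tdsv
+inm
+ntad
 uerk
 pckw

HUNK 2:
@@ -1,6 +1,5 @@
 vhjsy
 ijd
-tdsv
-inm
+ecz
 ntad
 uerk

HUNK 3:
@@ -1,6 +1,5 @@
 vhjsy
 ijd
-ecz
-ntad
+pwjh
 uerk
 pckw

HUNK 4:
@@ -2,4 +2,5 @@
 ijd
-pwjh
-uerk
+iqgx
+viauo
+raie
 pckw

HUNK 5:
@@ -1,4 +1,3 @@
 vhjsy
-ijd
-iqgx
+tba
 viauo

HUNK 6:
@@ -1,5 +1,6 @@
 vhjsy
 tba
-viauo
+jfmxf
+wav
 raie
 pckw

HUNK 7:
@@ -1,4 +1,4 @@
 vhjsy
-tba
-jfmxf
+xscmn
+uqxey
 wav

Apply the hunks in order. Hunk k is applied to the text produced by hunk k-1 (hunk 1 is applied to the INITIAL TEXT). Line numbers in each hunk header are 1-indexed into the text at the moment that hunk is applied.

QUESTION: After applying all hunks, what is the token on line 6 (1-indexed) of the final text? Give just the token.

Hunk 1: at line 1 remove [dqemy,nkz] add [tdsv,inm,ntad] -> 7 lines: vhjsy ijd tdsv inm ntad uerk pckw
Hunk 2: at line 1 remove [tdsv,inm] add [ecz] -> 6 lines: vhjsy ijd ecz ntad uerk pckw
Hunk 3: at line 1 remove [ecz,ntad] add [pwjh] -> 5 lines: vhjsy ijd pwjh uerk pckw
Hunk 4: at line 2 remove [pwjh,uerk] add [iqgx,viauo,raie] -> 6 lines: vhjsy ijd iqgx viauo raie pckw
Hunk 5: at line 1 remove [ijd,iqgx] add [tba] -> 5 lines: vhjsy tba viauo raie pckw
Hunk 6: at line 1 remove [viauo] add [jfmxf,wav] -> 6 lines: vhjsy tba jfmxf wav raie pckw
Hunk 7: at line 1 remove [tba,jfmxf] add [xscmn,uqxey] -> 6 lines: vhjsy xscmn uqxey wav raie pckw
Final line 6: pckw

Answer: pckw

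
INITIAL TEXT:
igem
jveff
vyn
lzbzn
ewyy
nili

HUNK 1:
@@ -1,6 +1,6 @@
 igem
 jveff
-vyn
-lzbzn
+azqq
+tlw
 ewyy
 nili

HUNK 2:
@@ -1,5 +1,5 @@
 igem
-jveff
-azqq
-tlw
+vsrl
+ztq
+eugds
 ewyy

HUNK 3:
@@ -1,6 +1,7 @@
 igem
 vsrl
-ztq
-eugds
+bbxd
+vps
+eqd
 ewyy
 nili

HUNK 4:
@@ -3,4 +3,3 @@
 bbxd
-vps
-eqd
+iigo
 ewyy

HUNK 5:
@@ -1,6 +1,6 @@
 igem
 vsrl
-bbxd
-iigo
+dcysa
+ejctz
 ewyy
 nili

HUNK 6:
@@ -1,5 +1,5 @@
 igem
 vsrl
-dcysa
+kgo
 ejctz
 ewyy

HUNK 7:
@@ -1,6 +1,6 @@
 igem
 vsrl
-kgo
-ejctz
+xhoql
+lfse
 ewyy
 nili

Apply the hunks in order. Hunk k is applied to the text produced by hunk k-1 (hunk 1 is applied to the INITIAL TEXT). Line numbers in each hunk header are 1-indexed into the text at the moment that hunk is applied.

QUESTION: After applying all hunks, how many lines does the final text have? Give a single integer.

Answer: 6

Derivation:
Hunk 1: at line 1 remove [vyn,lzbzn] add [azqq,tlw] -> 6 lines: igem jveff azqq tlw ewyy nili
Hunk 2: at line 1 remove [jveff,azqq,tlw] add [vsrl,ztq,eugds] -> 6 lines: igem vsrl ztq eugds ewyy nili
Hunk 3: at line 1 remove [ztq,eugds] add [bbxd,vps,eqd] -> 7 lines: igem vsrl bbxd vps eqd ewyy nili
Hunk 4: at line 3 remove [vps,eqd] add [iigo] -> 6 lines: igem vsrl bbxd iigo ewyy nili
Hunk 5: at line 1 remove [bbxd,iigo] add [dcysa,ejctz] -> 6 lines: igem vsrl dcysa ejctz ewyy nili
Hunk 6: at line 1 remove [dcysa] add [kgo] -> 6 lines: igem vsrl kgo ejctz ewyy nili
Hunk 7: at line 1 remove [kgo,ejctz] add [xhoql,lfse] -> 6 lines: igem vsrl xhoql lfse ewyy nili
Final line count: 6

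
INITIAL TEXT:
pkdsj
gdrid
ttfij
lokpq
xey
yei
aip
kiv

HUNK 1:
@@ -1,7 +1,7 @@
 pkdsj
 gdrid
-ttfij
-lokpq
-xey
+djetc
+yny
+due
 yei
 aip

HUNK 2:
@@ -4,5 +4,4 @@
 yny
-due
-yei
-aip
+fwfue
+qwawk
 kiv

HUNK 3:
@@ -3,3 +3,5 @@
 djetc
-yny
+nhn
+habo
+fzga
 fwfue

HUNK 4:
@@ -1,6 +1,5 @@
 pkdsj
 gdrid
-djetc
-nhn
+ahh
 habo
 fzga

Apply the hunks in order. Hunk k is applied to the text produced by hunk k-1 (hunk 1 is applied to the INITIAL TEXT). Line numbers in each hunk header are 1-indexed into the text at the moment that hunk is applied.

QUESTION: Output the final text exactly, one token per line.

Answer: pkdsj
gdrid
ahh
habo
fzga
fwfue
qwawk
kiv

Derivation:
Hunk 1: at line 1 remove [ttfij,lokpq,xey] add [djetc,yny,due] -> 8 lines: pkdsj gdrid djetc yny due yei aip kiv
Hunk 2: at line 4 remove [due,yei,aip] add [fwfue,qwawk] -> 7 lines: pkdsj gdrid djetc yny fwfue qwawk kiv
Hunk 3: at line 3 remove [yny] add [nhn,habo,fzga] -> 9 lines: pkdsj gdrid djetc nhn habo fzga fwfue qwawk kiv
Hunk 4: at line 1 remove [djetc,nhn] add [ahh] -> 8 lines: pkdsj gdrid ahh habo fzga fwfue qwawk kiv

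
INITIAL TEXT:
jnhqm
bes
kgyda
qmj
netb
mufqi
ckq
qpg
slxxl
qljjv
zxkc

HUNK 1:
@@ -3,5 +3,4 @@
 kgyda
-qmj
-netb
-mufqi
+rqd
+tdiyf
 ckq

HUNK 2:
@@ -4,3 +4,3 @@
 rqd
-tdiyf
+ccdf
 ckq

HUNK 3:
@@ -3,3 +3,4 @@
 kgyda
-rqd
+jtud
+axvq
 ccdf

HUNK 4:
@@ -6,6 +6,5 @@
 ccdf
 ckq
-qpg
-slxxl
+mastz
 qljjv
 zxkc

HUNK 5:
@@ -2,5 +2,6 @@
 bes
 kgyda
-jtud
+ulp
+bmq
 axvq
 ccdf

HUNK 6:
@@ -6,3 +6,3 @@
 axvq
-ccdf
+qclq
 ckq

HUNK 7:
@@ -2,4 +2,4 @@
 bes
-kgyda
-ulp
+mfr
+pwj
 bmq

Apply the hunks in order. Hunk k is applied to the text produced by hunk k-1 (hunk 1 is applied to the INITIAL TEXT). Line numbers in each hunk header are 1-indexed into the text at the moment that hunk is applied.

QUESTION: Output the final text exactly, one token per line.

Hunk 1: at line 3 remove [qmj,netb,mufqi] add [rqd,tdiyf] -> 10 lines: jnhqm bes kgyda rqd tdiyf ckq qpg slxxl qljjv zxkc
Hunk 2: at line 4 remove [tdiyf] add [ccdf] -> 10 lines: jnhqm bes kgyda rqd ccdf ckq qpg slxxl qljjv zxkc
Hunk 3: at line 3 remove [rqd] add [jtud,axvq] -> 11 lines: jnhqm bes kgyda jtud axvq ccdf ckq qpg slxxl qljjv zxkc
Hunk 4: at line 6 remove [qpg,slxxl] add [mastz] -> 10 lines: jnhqm bes kgyda jtud axvq ccdf ckq mastz qljjv zxkc
Hunk 5: at line 2 remove [jtud] add [ulp,bmq] -> 11 lines: jnhqm bes kgyda ulp bmq axvq ccdf ckq mastz qljjv zxkc
Hunk 6: at line 6 remove [ccdf] add [qclq] -> 11 lines: jnhqm bes kgyda ulp bmq axvq qclq ckq mastz qljjv zxkc
Hunk 7: at line 2 remove [kgyda,ulp] add [mfr,pwj] -> 11 lines: jnhqm bes mfr pwj bmq axvq qclq ckq mastz qljjv zxkc

Answer: jnhqm
bes
mfr
pwj
bmq
axvq
qclq
ckq
mastz
qljjv
zxkc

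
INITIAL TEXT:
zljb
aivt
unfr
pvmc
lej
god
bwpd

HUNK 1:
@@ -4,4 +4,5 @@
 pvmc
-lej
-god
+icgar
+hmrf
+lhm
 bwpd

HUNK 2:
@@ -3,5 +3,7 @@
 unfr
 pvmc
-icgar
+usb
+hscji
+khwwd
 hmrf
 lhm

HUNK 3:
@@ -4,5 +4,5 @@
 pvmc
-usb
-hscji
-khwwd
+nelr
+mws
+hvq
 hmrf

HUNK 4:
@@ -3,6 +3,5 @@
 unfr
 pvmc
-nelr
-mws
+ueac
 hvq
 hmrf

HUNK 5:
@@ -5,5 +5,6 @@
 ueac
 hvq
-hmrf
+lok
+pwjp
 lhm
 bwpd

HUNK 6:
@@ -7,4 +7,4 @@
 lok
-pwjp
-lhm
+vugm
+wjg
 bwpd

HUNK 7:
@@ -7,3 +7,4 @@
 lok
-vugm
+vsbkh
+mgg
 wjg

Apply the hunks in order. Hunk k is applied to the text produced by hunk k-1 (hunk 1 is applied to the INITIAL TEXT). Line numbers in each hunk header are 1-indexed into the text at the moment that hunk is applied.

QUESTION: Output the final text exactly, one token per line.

Hunk 1: at line 4 remove [lej,god] add [icgar,hmrf,lhm] -> 8 lines: zljb aivt unfr pvmc icgar hmrf lhm bwpd
Hunk 2: at line 3 remove [icgar] add [usb,hscji,khwwd] -> 10 lines: zljb aivt unfr pvmc usb hscji khwwd hmrf lhm bwpd
Hunk 3: at line 4 remove [usb,hscji,khwwd] add [nelr,mws,hvq] -> 10 lines: zljb aivt unfr pvmc nelr mws hvq hmrf lhm bwpd
Hunk 4: at line 3 remove [nelr,mws] add [ueac] -> 9 lines: zljb aivt unfr pvmc ueac hvq hmrf lhm bwpd
Hunk 5: at line 5 remove [hmrf] add [lok,pwjp] -> 10 lines: zljb aivt unfr pvmc ueac hvq lok pwjp lhm bwpd
Hunk 6: at line 7 remove [pwjp,lhm] add [vugm,wjg] -> 10 lines: zljb aivt unfr pvmc ueac hvq lok vugm wjg bwpd
Hunk 7: at line 7 remove [vugm] add [vsbkh,mgg] -> 11 lines: zljb aivt unfr pvmc ueac hvq lok vsbkh mgg wjg bwpd

Answer: zljb
aivt
unfr
pvmc
ueac
hvq
lok
vsbkh
mgg
wjg
bwpd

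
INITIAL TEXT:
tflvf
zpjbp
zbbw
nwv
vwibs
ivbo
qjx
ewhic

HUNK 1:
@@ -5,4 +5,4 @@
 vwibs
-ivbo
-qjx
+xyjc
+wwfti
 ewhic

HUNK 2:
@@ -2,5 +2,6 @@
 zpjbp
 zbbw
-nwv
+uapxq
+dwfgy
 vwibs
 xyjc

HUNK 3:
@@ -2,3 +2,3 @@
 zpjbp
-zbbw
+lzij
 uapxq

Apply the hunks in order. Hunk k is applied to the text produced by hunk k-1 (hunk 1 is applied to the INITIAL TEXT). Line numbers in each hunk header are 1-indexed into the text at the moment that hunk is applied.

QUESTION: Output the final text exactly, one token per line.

Answer: tflvf
zpjbp
lzij
uapxq
dwfgy
vwibs
xyjc
wwfti
ewhic

Derivation:
Hunk 1: at line 5 remove [ivbo,qjx] add [xyjc,wwfti] -> 8 lines: tflvf zpjbp zbbw nwv vwibs xyjc wwfti ewhic
Hunk 2: at line 2 remove [nwv] add [uapxq,dwfgy] -> 9 lines: tflvf zpjbp zbbw uapxq dwfgy vwibs xyjc wwfti ewhic
Hunk 3: at line 2 remove [zbbw] add [lzij] -> 9 lines: tflvf zpjbp lzij uapxq dwfgy vwibs xyjc wwfti ewhic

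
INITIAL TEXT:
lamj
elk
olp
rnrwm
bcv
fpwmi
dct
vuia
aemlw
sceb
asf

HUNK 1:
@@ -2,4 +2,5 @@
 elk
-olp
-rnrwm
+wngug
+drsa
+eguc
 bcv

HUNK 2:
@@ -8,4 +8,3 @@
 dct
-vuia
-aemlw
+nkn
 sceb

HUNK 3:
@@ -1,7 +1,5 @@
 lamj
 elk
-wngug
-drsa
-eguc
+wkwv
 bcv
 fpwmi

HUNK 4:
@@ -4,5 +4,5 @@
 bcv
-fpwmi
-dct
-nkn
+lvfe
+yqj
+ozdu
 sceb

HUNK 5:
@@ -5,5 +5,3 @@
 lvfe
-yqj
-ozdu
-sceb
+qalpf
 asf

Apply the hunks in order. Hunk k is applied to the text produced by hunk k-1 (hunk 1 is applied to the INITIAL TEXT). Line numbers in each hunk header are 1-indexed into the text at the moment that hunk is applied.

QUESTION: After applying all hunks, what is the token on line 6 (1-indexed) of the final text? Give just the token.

Answer: qalpf

Derivation:
Hunk 1: at line 2 remove [olp,rnrwm] add [wngug,drsa,eguc] -> 12 lines: lamj elk wngug drsa eguc bcv fpwmi dct vuia aemlw sceb asf
Hunk 2: at line 8 remove [vuia,aemlw] add [nkn] -> 11 lines: lamj elk wngug drsa eguc bcv fpwmi dct nkn sceb asf
Hunk 3: at line 1 remove [wngug,drsa,eguc] add [wkwv] -> 9 lines: lamj elk wkwv bcv fpwmi dct nkn sceb asf
Hunk 4: at line 4 remove [fpwmi,dct,nkn] add [lvfe,yqj,ozdu] -> 9 lines: lamj elk wkwv bcv lvfe yqj ozdu sceb asf
Hunk 5: at line 5 remove [yqj,ozdu,sceb] add [qalpf] -> 7 lines: lamj elk wkwv bcv lvfe qalpf asf
Final line 6: qalpf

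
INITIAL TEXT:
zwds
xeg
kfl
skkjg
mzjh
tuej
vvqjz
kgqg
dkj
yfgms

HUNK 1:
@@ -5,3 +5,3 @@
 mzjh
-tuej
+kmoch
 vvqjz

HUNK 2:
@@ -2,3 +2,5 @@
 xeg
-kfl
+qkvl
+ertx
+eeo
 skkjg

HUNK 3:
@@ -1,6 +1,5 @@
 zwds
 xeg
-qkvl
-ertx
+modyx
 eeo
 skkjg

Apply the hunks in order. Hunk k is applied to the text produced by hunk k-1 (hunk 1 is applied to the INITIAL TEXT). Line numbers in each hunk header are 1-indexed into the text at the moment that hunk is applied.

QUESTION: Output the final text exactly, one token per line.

Answer: zwds
xeg
modyx
eeo
skkjg
mzjh
kmoch
vvqjz
kgqg
dkj
yfgms

Derivation:
Hunk 1: at line 5 remove [tuej] add [kmoch] -> 10 lines: zwds xeg kfl skkjg mzjh kmoch vvqjz kgqg dkj yfgms
Hunk 2: at line 2 remove [kfl] add [qkvl,ertx,eeo] -> 12 lines: zwds xeg qkvl ertx eeo skkjg mzjh kmoch vvqjz kgqg dkj yfgms
Hunk 3: at line 1 remove [qkvl,ertx] add [modyx] -> 11 lines: zwds xeg modyx eeo skkjg mzjh kmoch vvqjz kgqg dkj yfgms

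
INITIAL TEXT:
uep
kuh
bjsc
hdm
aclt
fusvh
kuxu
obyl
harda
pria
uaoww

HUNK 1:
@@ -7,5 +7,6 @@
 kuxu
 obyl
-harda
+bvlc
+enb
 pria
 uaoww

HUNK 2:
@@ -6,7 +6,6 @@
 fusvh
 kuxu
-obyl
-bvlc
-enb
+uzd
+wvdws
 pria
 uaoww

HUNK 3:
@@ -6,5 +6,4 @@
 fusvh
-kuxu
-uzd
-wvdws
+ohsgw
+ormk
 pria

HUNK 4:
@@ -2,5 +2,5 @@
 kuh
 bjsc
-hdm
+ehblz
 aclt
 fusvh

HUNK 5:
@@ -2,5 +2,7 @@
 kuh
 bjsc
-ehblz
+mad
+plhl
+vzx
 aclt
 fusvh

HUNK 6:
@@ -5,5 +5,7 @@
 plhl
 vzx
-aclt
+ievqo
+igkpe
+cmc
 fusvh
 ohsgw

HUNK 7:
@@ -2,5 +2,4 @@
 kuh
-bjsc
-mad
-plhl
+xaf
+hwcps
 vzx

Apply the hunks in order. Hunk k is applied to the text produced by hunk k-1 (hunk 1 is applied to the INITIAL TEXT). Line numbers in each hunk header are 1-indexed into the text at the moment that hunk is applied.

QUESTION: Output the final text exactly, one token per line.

Answer: uep
kuh
xaf
hwcps
vzx
ievqo
igkpe
cmc
fusvh
ohsgw
ormk
pria
uaoww

Derivation:
Hunk 1: at line 7 remove [harda] add [bvlc,enb] -> 12 lines: uep kuh bjsc hdm aclt fusvh kuxu obyl bvlc enb pria uaoww
Hunk 2: at line 6 remove [obyl,bvlc,enb] add [uzd,wvdws] -> 11 lines: uep kuh bjsc hdm aclt fusvh kuxu uzd wvdws pria uaoww
Hunk 3: at line 6 remove [kuxu,uzd,wvdws] add [ohsgw,ormk] -> 10 lines: uep kuh bjsc hdm aclt fusvh ohsgw ormk pria uaoww
Hunk 4: at line 2 remove [hdm] add [ehblz] -> 10 lines: uep kuh bjsc ehblz aclt fusvh ohsgw ormk pria uaoww
Hunk 5: at line 2 remove [ehblz] add [mad,plhl,vzx] -> 12 lines: uep kuh bjsc mad plhl vzx aclt fusvh ohsgw ormk pria uaoww
Hunk 6: at line 5 remove [aclt] add [ievqo,igkpe,cmc] -> 14 lines: uep kuh bjsc mad plhl vzx ievqo igkpe cmc fusvh ohsgw ormk pria uaoww
Hunk 7: at line 2 remove [bjsc,mad,plhl] add [xaf,hwcps] -> 13 lines: uep kuh xaf hwcps vzx ievqo igkpe cmc fusvh ohsgw ormk pria uaoww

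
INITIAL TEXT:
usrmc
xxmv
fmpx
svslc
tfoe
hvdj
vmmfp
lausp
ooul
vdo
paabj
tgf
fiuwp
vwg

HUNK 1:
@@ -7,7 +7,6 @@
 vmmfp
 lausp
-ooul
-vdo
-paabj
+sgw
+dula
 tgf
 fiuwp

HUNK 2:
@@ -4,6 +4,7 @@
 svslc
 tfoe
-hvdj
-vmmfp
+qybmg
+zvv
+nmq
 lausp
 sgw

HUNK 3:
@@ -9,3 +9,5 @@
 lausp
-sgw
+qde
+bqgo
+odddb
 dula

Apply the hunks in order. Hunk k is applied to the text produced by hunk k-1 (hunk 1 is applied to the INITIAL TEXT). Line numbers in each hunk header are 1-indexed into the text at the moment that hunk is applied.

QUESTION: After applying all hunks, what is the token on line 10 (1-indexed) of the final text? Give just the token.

Answer: qde

Derivation:
Hunk 1: at line 7 remove [ooul,vdo,paabj] add [sgw,dula] -> 13 lines: usrmc xxmv fmpx svslc tfoe hvdj vmmfp lausp sgw dula tgf fiuwp vwg
Hunk 2: at line 4 remove [hvdj,vmmfp] add [qybmg,zvv,nmq] -> 14 lines: usrmc xxmv fmpx svslc tfoe qybmg zvv nmq lausp sgw dula tgf fiuwp vwg
Hunk 3: at line 9 remove [sgw] add [qde,bqgo,odddb] -> 16 lines: usrmc xxmv fmpx svslc tfoe qybmg zvv nmq lausp qde bqgo odddb dula tgf fiuwp vwg
Final line 10: qde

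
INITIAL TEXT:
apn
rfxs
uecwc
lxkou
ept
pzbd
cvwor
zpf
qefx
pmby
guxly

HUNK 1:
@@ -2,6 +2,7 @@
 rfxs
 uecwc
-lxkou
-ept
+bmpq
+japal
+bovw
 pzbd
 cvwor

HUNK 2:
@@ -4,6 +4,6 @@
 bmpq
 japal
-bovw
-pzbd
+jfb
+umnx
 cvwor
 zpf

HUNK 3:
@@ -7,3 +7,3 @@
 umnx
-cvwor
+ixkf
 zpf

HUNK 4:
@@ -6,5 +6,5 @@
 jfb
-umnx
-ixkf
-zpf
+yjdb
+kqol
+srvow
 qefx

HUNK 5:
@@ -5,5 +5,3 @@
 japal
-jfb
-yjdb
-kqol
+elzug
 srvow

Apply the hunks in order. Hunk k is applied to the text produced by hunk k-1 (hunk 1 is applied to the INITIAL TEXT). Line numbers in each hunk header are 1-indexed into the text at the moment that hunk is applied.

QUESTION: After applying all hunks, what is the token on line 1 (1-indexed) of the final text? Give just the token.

Answer: apn

Derivation:
Hunk 1: at line 2 remove [lxkou,ept] add [bmpq,japal,bovw] -> 12 lines: apn rfxs uecwc bmpq japal bovw pzbd cvwor zpf qefx pmby guxly
Hunk 2: at line 4 remove [bovw,pzbd] add [jfb,umnx] -> 12 lines: apn rfxs uecwc bmpq japal jfb umnx cvwor zpf qefx pmby guxly
Hunk 3: at line 7 remove [cvwor] add [ixkf] -> 12 lines: apn rfxs uecwc bmpq japal jfb umnx ixkf zpf qefx pmby guxly
Hunk 4: at line 6 remove [umnx,ixkf,zpf] add [yjdb,kqol,srvow] -> 12 lines: apn rfxs uecwc bmpq japal jfb yjdb kqol srvow qefx pmby guxly
Hunk 5: at line 5 remove [jfb,yjdb,kqol] add [elzug] -> 10 lines: apn rfxs uecwc bmpq japal elzug srvow qefx pmby guxly
Final line 1: apn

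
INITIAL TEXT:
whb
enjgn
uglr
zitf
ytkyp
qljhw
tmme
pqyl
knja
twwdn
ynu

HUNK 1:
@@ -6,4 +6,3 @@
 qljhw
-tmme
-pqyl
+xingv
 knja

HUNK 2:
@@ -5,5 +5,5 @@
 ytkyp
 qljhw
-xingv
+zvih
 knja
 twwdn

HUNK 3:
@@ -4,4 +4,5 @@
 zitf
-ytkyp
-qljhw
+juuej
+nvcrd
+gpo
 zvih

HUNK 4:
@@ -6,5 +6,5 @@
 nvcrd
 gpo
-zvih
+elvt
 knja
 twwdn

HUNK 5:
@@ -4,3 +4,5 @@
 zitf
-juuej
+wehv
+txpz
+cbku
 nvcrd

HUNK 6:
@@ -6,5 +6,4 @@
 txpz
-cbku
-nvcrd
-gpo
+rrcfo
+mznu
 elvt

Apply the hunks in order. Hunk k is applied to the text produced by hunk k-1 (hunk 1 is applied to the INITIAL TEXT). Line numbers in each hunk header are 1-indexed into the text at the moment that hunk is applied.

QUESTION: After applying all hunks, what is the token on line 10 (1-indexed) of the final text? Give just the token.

Answer: knja

Derivation:
Hunk 1: at line 6 remove [tmme,pqyl] add [xingv] -> 10 lines: whb enjgn uglr zitf ytkyp qljhw xingv knja twwdn ynu
Hunk 2: at line 5 remove [xingv] add [zvih] -> 10 lines: whb enjgn uglr zitf ytkyp qljhw zvih knja twwdn ynu
Hunk 3: at line 4 remove [ytkyp,qljhw] add [juuej,nvcrd,gpo] -> 11 lines: whb enjgn uglr zitf juuej nvcrd gpo zvih knja twwdn ynu
Hunk 4: at line 6 remove [zvih] add [elvt] -> 11 lines: whb enjgn uglr zitf juuej nvcrd gpo elvt knja twwdn ynu
Hunk 5: at line 4 remove [juuej] add [wehv,txpz,cbku] -> 13 lines: whb enjgn uglr zitf wehv txpz cbku nvcrd gpo elvt knja twwdn ynu
Hunk 6: at line 6 remove [cbku,nvcrd,gpo] add [rrcfo,mznu] -> 12 lines: whb enjgn uglr zitf wehv txpz rrcfo mznu elvt knja twwdn ynu
Final line 10: knja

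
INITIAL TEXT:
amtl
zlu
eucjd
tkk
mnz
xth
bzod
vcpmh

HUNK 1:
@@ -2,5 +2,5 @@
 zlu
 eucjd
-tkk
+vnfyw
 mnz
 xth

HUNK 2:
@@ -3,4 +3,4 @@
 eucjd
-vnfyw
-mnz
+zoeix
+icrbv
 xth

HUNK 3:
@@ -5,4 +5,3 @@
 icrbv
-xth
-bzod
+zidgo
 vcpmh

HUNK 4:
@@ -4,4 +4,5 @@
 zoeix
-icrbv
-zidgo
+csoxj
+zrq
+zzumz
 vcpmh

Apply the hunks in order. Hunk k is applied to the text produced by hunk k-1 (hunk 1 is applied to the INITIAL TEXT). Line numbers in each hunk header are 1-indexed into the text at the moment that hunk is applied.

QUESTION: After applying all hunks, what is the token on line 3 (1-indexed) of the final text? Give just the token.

Answer: eucjd

Derivation:
Hunk 1: at line 2 remove [tkk] add [vnfyw] -> 8 lines: amtl zlu eucjd vnfyw mnz xth bzod vcpmh
Hunk 2: at line 3 remove [vnfyw,mnz] add [zoeix,icrbv] -> 8 lines: amtl zlu eucjd zoeix icrbv xth bzod vcpmh
Hunk 3: at line 5 remove [xth,bzod] add [zidgo] -> 7 lines: amtl zlu eucjd zoeix icrbv zidgo vcpmh
Hunk 4: at line 4 remove [icrbv,zidgo] add [csoxj,zrq,zzumz] -> 8 lines: amtl zlu eucjd zoeix csoxj zrq zzumz vcpmh
Final line 3: eucjd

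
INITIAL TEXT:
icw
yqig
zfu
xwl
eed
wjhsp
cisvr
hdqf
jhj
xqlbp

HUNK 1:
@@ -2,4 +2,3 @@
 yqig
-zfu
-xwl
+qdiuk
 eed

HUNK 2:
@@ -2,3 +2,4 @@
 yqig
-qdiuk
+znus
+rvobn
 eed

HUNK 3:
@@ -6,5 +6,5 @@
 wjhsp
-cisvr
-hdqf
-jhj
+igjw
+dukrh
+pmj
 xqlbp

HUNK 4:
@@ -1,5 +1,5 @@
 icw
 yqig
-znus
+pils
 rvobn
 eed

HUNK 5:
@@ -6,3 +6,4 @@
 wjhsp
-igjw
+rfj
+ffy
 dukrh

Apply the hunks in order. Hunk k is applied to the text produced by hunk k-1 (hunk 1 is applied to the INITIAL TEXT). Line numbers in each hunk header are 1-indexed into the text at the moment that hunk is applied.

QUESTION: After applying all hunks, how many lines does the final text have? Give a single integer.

Hunk 1: at line 2 remove [zfu,xwl] add [qdiuk] -> 9 lines: icw yqig qdiuk eed wjhsp cisvr hdqf jhj xqlbp
Hunk 2: at line 2 remove [qdiuk] add [znus,rvobn] -> 10 lines: icw yqig znus rvobn eed wjhsp cisvr hdqf jhj xqlbp
Hunk 3: at line 6 remove [cisvr,hdqf,jhj] add [igjw,dukrh,pmj] -> 10 lines: icw yqig znus rvobn eed wjhsp igjw dukrh pmj xqlbp
Hunk 4: at line 1 remove [znus] add [pils] -> 10 lines: icw yqig pils rvobn eed wjhsp igjw dukrh pmj xqlbp
Hunk 5: at line 6 remove [igjw] add [rfj,ffy] -> 11 lines: icw yqig pils rvobn eed wjhsp rfj ffy dukrh pmj xqlbp
Final line count: 11

Answer: 11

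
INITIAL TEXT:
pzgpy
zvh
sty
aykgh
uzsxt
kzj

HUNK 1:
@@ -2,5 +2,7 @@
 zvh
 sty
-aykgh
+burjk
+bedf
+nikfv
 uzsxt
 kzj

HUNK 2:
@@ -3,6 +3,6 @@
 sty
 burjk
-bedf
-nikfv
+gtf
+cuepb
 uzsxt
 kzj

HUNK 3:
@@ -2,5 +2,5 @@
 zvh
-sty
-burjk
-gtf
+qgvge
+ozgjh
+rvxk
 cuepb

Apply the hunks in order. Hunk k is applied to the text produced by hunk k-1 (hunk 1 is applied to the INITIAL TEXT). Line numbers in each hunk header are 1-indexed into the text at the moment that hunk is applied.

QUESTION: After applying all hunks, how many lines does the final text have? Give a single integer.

Answer: 8

Derivation:
Hunk 1: at line 2 remove [aykgh] add [burjk,bedf,nikfv] -> 8 lines: pzgpy zvh sty burjk bedf nikfv uzsxt kzj
Hunk 2: at line 3 remove [bedf,nikfv] add [gtf,cuepb] -> 8 lines: pzgpy zvh sty burjk gtf cuepb uzsxt kzj
Hunk 3: at line 2 remove [sty,burjk,gtf] add [qgvge,ozgjh,rvxk] -> 8 lines: pzgpy zvh qgvge ozgjh rvxk cuepb uzsxt kzj
Final line count: 8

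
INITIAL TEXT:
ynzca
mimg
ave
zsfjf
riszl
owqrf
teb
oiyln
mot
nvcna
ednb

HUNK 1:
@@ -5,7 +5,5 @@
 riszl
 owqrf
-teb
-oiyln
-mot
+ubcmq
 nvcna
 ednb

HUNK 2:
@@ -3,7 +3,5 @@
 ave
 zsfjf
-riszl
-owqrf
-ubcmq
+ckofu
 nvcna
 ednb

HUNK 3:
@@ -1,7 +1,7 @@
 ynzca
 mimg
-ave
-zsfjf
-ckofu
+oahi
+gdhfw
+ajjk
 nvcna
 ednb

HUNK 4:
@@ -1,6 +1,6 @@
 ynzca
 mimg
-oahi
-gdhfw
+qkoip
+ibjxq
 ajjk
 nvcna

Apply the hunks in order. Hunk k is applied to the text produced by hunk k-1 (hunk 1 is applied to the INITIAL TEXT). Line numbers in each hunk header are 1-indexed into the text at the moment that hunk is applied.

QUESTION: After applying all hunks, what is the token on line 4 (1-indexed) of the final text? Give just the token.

Hunk 1: at line 5 remove [teb,oiyln,mot] add [ubcmq] -> 9 lines: ynzca mimg ave zsfjf riszl owqrf ubcmq nvcna ednb
Hunk 2: at line 3 remove [riszl,owqrf,ubcmq] add [ckofu] -> 7 lines: ynzca mimg ave zsfjf ckofu nvcna ednb
Hunk 3: at line 1 remove [ave,zsfjf,ckofu] add [oahi,gdhfw,ajjk] -> 7 lines: ynzca mimg oahi gdhfw ajjk nvcna ednb
Hunk 4: at line 1 remove [oahi,gdhfw] add [qkoip,ibjxq] -> 7 lines: ynzca mimg qkoip ibjxq ajjk nvcna ednb
Final line 4: ibjxq

Answer: ibjxq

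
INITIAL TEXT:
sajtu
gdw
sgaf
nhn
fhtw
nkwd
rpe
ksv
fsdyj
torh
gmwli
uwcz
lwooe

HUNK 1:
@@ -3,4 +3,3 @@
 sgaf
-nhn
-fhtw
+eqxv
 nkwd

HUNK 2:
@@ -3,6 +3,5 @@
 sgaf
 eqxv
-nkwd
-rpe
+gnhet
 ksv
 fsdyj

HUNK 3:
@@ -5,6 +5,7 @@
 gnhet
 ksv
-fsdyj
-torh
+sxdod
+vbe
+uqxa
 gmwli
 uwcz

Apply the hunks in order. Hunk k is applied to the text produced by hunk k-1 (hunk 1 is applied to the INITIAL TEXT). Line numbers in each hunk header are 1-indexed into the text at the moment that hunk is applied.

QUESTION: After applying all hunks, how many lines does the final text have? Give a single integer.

Hunk 1: at line 3 remove [nhn,fhtw] add [eqxv] -> 12 lines: sajtu gdw sgaf eqxv nkwd rpe ksv fsdyj torh gmwli uwcz lwooe
Hunk 2: at line 3 remove [nkwd,rpe] add [gnhet] -> 11 lines: sajtu gdw sgaf eqxv gnhet ksv fsdyj torh gmwli uwcz lwooe
Hunk 3: at line 5 remove [fsdyj,torh] add [sxdod,vbe,uqxa] -> 12 lines: sajtu gdw sgaf eqxv gnhet ksv sxdod vbe uqxa gmwli uwcz lwooe
Final line count: 12

Answer: 12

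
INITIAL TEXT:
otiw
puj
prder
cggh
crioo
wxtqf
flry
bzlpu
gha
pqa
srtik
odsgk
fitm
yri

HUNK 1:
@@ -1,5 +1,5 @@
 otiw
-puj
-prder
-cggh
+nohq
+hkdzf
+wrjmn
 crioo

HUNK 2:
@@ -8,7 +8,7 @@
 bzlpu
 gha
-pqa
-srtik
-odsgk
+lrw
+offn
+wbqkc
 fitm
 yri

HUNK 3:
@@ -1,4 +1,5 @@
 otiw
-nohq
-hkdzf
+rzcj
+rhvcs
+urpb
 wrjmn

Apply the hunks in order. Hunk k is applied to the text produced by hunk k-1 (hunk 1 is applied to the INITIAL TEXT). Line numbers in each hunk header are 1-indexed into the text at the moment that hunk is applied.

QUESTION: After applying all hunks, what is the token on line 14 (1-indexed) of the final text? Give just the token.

Answer: fitm

Derivation:
Hunk 1: at line 1 remove [puj,prder,cggh] add [nohq,hkdzf,wrjmn] -> 14 lines: otiw nohq hkdzf wrjmn crioo wxtqf flry bzlpu gha pqa srtik odsgk fitm yri
Hunk 2: at line 8 remove [pqa,srtik,odsgk] add [lrw,offn,wbqkc] -> 14 lines: otiw nohq hkdzf wrjmn crioo wxtqf flry bzlpu gha lrw offn wbqkc fitm yri
Hunk 3: at line 1 remove [nohq,hkdzf] add [rzcj,rhvcs,urpb] -> 15 lines: otiw rzcj rhvcs urpb wrjmn crioo wxtqf flry bzlpu gha lrw offn wbqkc fitm yri
Final line 14: fitm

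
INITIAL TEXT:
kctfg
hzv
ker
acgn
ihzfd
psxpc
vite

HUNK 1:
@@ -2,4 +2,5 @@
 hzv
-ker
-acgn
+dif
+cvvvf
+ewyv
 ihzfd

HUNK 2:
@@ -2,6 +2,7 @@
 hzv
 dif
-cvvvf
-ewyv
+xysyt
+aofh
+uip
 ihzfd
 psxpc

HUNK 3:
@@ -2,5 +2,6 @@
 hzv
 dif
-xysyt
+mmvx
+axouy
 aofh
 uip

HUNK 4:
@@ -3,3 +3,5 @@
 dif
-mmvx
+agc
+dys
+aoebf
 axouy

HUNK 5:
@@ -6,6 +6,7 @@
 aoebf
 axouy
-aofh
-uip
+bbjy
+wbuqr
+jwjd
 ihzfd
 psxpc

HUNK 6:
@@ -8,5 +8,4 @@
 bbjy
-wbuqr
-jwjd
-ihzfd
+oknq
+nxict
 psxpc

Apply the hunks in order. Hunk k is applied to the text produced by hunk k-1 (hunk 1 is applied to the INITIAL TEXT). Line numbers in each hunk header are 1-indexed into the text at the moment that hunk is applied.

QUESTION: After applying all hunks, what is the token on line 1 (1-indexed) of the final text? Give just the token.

Hunk 1: at line 2 remove [ker,acgn] add [dif,cvvvf,ewyv] -> 8 lines: kctfg hzv dif cvvvf ewyv ihzfd psxpc vite
Hunk 2: at line 2 remove [cvvvf,ewyv] add [xysyt,aofh,uip] -> 9 lines: kctfg hzv dif xysyt aofh uip ihzfd psxpc vite
Hunk 3: at line 2 remove [xysyt] add [mmvx,axouy] -> 10 lines: kctfg hzv dif mmvx axouy aofh uip ihzfd psxpc vite
Hunk 4: at line 3 remove [mmvx] add [agc,dys,aoebf] -> 12 lines: kctfg hzv dif agc dys aoebf axouy aofh uip ihzfd psxpc vite
Hunk 5: at line 6 remove [aofh,uip] add [bbjy,wbuqr,jwjd] -> 13 lines: kctfg hzv dif agc dys aoebf axouy bbjy wbuqr jwjd ihzfd psxpc vite
Hunk 6: at line 8 remove [wbuqr,jwjd,ihzfd] add [oknq,nxict] -> 12 lines: kctfg hzv dif agc dys aoebf axouy bbjy oknq nxict psxpc vite
Final line 1: kctfg

Answer: kctfg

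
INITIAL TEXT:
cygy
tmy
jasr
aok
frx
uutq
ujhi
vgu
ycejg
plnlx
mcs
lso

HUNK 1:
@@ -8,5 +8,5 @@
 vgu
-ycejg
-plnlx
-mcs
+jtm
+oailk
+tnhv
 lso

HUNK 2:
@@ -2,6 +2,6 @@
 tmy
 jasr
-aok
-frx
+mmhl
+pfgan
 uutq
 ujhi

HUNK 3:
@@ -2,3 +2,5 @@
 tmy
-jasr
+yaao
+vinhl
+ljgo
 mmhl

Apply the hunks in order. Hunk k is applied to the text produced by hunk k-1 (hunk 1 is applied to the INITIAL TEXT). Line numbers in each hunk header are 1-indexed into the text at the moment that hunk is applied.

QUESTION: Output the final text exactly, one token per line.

Answer: cygy
tmy
yaao
vinhl
ljgo
mmhl
pfgan
uutq
ujhi
vgu
jtm
oailk
tnhv
lso

Derivation:
Hunk 1: at line 8 remove [ycejg,plnlx,mcs] add [jtm,oailk,tnhv] -> 12 lines: cygy tmy jasr aok frx uutq ujhi vgu jtm oailk tnhv lso
Hunk 2: at line 2 remove [aok,frx] add [mmhl,pfgan] -> 12 lines: cygy tmy jasr mmhl pfgan uutq ujhi vgu jtm oailk tnhv lso
Hunk 3: at line 2 remove [jasr] add [yaao,vinhl,ljgo] -> 14 lines: cygy tmy yaao vinhl ljgo mmhl pfgan uutq ujhi vgu jtm oailk tnhv lso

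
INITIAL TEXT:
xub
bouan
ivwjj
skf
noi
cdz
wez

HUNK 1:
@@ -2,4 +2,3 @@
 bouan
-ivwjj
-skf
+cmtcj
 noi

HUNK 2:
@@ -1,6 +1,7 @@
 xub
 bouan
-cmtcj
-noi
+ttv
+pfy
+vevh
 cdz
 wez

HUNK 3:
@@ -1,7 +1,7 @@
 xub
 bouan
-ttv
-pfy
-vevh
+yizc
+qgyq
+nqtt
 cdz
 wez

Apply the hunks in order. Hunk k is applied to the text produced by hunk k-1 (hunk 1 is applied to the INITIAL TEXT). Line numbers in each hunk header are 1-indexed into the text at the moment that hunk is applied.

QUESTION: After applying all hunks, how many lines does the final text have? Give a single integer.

Answer: 7

Derivation:
Hunk 1: at line 2 remove [ivwjj,skf] add [cmtcj] -> 6 lines: xub bouan cmtcj noi cdz wez
Hunk 2: at line 1 remove [cmtcj,noi] add [ttv,pfy,vevh] -> 7 lines: xub bouan ttv pfy vevh cdz wez
Hunk 3: at line 1 remove [ttv,pfy,vevh] add [yizc,qgyq,nqtt] -> 7 lines: xub bouan yizc qgyq nqtt cdz wez
Final line count: 7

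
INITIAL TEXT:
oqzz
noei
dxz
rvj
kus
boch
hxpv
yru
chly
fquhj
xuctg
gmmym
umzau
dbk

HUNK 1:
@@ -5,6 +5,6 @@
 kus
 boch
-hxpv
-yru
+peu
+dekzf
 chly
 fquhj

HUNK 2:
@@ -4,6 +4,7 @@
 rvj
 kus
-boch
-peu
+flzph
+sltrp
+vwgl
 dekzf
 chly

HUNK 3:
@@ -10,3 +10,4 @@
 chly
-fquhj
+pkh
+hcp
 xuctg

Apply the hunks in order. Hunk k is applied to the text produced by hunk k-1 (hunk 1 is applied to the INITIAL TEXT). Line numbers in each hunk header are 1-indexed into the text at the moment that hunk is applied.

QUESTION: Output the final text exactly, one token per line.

Hunk 1: at line 5 remove [hxpv,yru] add [peu,dekzf] -> 14 lines: oqzz noei dxz rvj kus boch peu dekzf chly fquhj xuctg gmmym umzau dbk
Hunk 2: at line 4 remove [boch,peu] add [flzph,sltrp,vwgl] -> 15 lines: oqzz noei dxz rvj kus flzph sltrp vwgl dekzf chly fquhj xuctg gmmym umzau dbk
Hunk 3: at line 10 remove [fquhj] add [pkh,hcp] -> 16 lines: oqzz noei dxz rvj kus flzph sltrp vwgl dekzf chly pkh hcp xuctg gmmym umzau dbk

Answer: oqzz
noei
dxz
rvj
kus
flzph
sltrp
vwgl
dekzf
chly
pkh
hcp
xuctg
gmmym
umzau
dbk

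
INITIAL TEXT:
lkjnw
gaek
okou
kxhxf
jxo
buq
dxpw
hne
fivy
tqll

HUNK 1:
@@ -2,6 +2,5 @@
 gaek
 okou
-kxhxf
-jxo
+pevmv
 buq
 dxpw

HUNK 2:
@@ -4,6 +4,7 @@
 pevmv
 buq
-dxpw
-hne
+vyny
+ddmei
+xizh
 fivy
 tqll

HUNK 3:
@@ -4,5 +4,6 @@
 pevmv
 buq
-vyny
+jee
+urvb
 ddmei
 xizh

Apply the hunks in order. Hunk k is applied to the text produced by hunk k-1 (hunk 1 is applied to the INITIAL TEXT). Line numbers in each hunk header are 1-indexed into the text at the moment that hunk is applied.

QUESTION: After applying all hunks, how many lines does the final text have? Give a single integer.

Hunk 1: at line 2 remove [kxhxf,jxo] add [pevmv] -> 9 lines: lkjnw gaek okou pevmv buq dxpw hne fivy tqll
Hunk 2: at line 4 remove [dxpw,hne] add [vyny,ddmei,xizh] -> 10 lines: lkjnw gaek okou pevmv buq vyny ddmei xizh fivy tqll
Hunk 3: at line 4 remove [vyny] add [jee,urvb] -> 11 lines: lkjnw gaek okou pevmv buq jee urvb ddmei xizh fivy tqll
Final line count: 11

Answer: 11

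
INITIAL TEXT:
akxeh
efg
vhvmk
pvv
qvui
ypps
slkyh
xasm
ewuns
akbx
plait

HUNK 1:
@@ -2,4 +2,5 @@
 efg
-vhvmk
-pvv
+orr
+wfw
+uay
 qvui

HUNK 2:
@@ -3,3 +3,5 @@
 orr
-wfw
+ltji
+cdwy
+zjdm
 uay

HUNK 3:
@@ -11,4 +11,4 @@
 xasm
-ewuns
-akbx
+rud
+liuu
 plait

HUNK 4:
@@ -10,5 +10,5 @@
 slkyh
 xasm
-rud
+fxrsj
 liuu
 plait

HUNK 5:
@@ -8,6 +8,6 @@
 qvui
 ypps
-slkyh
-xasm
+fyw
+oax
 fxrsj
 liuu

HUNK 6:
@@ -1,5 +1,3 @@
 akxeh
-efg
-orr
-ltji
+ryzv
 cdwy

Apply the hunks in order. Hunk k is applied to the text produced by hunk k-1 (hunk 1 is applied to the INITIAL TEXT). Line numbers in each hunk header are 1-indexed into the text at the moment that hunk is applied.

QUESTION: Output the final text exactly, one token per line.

Hunk 1: at line 2 remove [vhvmk,pvv] add [orr,wfw,uay] -> 12 lines: akxeh efg orr wfw uay qvui ypps slkyh xasm ewuns akbx plait
Hunk 2: at line 3 remove [wfw] add [ltji,cdwy,zjdm] -> 14 lines: akxeh efg orr ltji cdwy zjdm uay qvui ypps slkyh xasm ewuns akbx plait
Hunk 3: at line 11 remove [ewuns,akbx] add [rud,liuu] -> 14 lines: akxeh efg orr ltji cdwy zjdm uay qvui ypps slkyh xasm rud liuu plait
Hunk 4: at line 10 remove [rud] add [fxrsj] -> 14 lines: akxeh efg orr ltji cdwy zjdm uay qvui ypps slkyh xasm fxrsj liuu plait
Hunk 5: at line 8 remove [slkyh,xasm] add [fyw,oax] -> 14 lines: akxeh efg orr ltji cdwy zjdm uay qvui ypps fyw oax fxrsj liuu plait
Hunk 6: at line 1 remove [efg,orr,ltji] add [ryzv] -> 12 lines: akxeh ryzv cdwy zjdm uay qvui ypps fyw oax fxrsj liuu plait

Answer: akxeh
ryzv
cdwy
zjdm
uay
qvui
ypps
fyw
oax
fxrsj
liuu
plait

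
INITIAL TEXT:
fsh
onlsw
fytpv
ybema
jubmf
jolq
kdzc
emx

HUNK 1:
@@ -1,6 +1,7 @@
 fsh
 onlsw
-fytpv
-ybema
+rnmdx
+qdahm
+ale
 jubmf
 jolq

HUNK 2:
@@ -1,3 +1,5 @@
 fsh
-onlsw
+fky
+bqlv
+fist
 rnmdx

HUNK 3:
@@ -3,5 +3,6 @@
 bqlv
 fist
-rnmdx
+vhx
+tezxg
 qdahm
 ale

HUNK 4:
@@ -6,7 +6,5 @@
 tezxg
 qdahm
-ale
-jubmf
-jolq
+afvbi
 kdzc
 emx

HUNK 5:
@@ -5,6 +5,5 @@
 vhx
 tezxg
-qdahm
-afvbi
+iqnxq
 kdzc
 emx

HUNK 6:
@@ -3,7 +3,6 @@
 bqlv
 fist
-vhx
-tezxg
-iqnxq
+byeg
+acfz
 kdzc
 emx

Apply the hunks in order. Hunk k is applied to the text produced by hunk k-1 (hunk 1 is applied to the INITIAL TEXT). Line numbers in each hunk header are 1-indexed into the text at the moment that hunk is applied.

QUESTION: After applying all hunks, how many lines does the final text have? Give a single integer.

Hunk 1: at line 1 remove [fytpv,ybema] add [rnmdx,qdahm,ale] -> 9 lines: fsh onlsw rnmdx qdahm ale jubmf jolq kdzc emx
Hunk 2: at line 1 remove [onlsw] add [fky,bqlv,fist] -> 11 lines: fsh fky bqlv fist rnmdx qdahm ale jubmf jolq kdzc emx
Hunk 3: at line 3 remove [rnmdx] add [vhx,tezxg] -> 12 lines: fsh fky bqlv fist vhx tezxg qdahm ale jubmf jolq kdzc emx
Hunk 4: at line 6 remove [ale,jubmf,jolq] add [afvbi] -> 10 lines: fsh fky bqlv fist vhx tezxg qdahm afvbi kdzc emx
Hunk 5: at line 5 remove [qdahm,afvbi] add [iqnxq] -> 9 lines: fsh fky bqlv fist vhx tezxg iqnxq kdzc emx
Hunk 6: at line 3 remove [vhx,tezxg,iqnxq] add [byeg,acfz] -> 8 lines: fsh fky bqlv fist byeg acfz kdzc emx
Final line count: 8

Answer: 8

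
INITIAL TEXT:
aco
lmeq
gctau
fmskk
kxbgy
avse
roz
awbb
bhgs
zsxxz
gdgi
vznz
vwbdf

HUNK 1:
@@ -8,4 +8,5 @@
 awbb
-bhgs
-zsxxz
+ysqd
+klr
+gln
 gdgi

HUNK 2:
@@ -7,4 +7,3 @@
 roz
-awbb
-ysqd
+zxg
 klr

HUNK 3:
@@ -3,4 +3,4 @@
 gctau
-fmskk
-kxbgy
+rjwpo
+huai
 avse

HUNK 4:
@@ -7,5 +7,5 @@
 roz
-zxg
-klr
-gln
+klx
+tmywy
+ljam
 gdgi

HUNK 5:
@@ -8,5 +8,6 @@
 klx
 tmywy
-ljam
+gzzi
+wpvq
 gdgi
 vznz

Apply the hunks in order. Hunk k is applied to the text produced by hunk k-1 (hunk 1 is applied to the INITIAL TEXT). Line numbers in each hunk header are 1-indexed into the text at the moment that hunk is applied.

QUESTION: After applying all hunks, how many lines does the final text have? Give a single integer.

Answer: 14

Derivation:
Hunk 1: at line 8 remove [bhgs,zsxxz] add [ysqd,klr,gln] -> 14 lines: aco lmeq gctau fmskk kxbgy avse roz awbb ysqd klr gln gdgi vznz vwbdf
Hunk 2: at line 7 remove [awbb,ysqd] add [zxg] -> 13 lines: aco lmeq gctau fmskk kxbgy avse roz zxg klr gln gdgi vznz vwbdf
Hunk 3: at line 3 remove [fmskk,kxbgy] add [rjwpo,huai] -> 13 lines: aco lmeq gctau rjwpo huai avse roz zxg klr gln gdgi vznz vwbdf
Hunk 4: at line 7 remove [zxg,klr,gln] add [klx,tmywy,ljam] -> 13 lines: aco lmeq gctau rjwpo huai avse roz klx tmywy ljam gdgi vznz vwbdf
Hunk 5: at line 8 remove [ljam] add [gzzi,wpvq] -> 14 lines: aco lmeq gctau rjwpo huai avse roz klx tmywy gzzi wpvq gdgi vznz vwbdf
Final line count: 14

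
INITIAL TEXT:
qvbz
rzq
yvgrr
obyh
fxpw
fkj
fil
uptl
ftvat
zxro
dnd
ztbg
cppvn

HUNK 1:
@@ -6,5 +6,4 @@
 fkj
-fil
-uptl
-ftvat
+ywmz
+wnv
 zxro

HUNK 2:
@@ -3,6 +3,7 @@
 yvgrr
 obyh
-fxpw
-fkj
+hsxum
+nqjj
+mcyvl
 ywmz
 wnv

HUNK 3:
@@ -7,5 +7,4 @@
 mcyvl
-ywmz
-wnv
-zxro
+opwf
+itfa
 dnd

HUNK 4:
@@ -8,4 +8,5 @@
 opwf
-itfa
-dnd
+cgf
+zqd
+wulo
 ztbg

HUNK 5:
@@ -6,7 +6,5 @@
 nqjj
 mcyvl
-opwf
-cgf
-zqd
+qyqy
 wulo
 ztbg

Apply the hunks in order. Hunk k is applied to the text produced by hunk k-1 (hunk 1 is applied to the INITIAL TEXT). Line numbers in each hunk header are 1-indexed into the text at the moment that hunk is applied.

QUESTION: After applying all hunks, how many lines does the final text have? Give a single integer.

Hunk 1: at line 6 remove [fil,uptl,ftvat] add [ywmz,wnv] -> 12 lines: qvbz rzq yvgrr obyh fxpw fkj ywmz wnv zxro dnd ztbg cppvn
Hunk 2: at line 3 remove [fxpw,fkj] add [hsxum,nqjj,mcyvl] -> 13 lines: qvbz rzq yvgrr obyh hsxum nqjj mcyvl ywmz wnv zxro dnd ztbg cppvn
Hunk 3: at line 7 remove [ywmz,wnv,zxro] add [opwf,itfa] -> 12 lines: qvbz rzq yvgrr obyh hsxum nqjj mcyvl opwf itfa dnd ztbg cppvn
Hunk 4: at line 8 remove [itfa,dnd] add [cgf,zqd,wulo] -> 13 lines: qvbz rzq yvgrr obyh hsxum nqjj mcyvl opwf cgf zqd wulo ztbg cppvn
Hunk 5: at line 6 remove [opwf,cgf,zqd] add [qyqy] -> 11 lines: qvbz rzq yvgrr obyh hsxum nqjj mcyvl qyqy wulo ztbg cppvn
Final line count: 11

Answer: 11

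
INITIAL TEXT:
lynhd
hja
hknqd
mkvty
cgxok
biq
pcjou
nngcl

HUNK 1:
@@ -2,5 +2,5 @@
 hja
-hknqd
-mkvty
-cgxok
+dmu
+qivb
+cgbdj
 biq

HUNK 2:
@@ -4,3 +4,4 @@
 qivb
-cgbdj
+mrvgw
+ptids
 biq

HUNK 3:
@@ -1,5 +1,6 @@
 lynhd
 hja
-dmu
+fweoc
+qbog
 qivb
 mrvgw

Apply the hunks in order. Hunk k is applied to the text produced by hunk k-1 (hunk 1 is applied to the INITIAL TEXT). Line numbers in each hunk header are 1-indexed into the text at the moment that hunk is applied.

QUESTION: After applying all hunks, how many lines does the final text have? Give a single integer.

Hunk 1: at line 2 remove [hknqd,mkvty,cgxok] add [dmu,qivb,cgbdj] -> 8 lines: lynhd hja dmu qivb cgbdj biq pcjou nngcl
Hunk 2: at line 4 remove [cgbdj] add [mrvgw,ptids] -> 9 lines: lynhd hja dmu qivb mrvgw ptids biq pcjou nngcl
Hunk 3: at line 1 remove [dmu] add [fweoc,qbog] -> 10 lines: lynhd hja fweoc qbog qivb mrvgw ptids biq pcjou nngcl
Final line count: 10

Answer: 10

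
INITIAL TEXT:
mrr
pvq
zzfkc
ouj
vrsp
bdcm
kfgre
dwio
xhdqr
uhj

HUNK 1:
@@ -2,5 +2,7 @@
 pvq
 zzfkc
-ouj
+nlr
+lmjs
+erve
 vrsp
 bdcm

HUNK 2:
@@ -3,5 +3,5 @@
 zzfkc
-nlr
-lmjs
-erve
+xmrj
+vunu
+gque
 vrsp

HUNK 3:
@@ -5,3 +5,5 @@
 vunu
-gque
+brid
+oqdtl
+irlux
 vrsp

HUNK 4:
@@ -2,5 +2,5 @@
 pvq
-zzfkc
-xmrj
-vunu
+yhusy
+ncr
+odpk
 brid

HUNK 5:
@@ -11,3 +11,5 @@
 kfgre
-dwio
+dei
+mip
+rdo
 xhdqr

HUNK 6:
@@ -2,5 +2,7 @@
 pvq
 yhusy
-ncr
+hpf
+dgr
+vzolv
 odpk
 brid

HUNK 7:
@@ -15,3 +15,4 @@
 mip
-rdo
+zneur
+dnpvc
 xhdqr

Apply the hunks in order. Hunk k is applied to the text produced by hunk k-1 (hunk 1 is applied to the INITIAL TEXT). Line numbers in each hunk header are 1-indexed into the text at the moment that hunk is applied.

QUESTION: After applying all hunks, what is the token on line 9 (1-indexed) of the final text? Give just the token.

Answer: oqdtl

Derivation:
Hunk 1: at line 2 remove [ouj] add [nlr,lmjs,erve] -> 12 lines: mrr pvq zzfkc nlr lmjs erve vrsp bdcm kfgre dwio xhdqr uhj
Hunk 2: at line 3 remove [nlr,lmjs,erve] add [xmrj,vunu,gque] -> 12 lines: mrr pvq zzfkc xmrj vunu gque vrsp bdcm kfgre dwio xhdqr uhj
Hunk 3: at line 5 remove [gque] add [brid,oqdtl,irlux] -> 14 lines: mrr pvq zzfkc xmrj vunu brid oqdtl irlux vrsp bdcm kfgre dwio xhdqr uhj
Hunk 4: at line 2 remove [zzfkc,xmrj,vunu] add [yhusy,ncr,odpk] -> 14 lines: mrr pvq yhusy ncr odpk brid oqdtl irlux vrsp bdcm kfgre dwio xhdqr uhj
Hunk 5: at line 11 remove [dwio] add [dei,mip,rdo] -> 16 lines: mrr pvq yhusy ncr odpk brid oqdtl irlux vrsp bdcm kfgre dei mip rdo xhdqr uhj
Hunk 6: at line 2 remove [ncr] add [hpf,dgr,vzolv] -> 18 lines: mrr pvq yhusy hpf dgr vzolv odpk brid oqdtl irlux vrsp bdcm kfgre dei mip rdo xhdqr uhj
Hunk 7: at line 15 remove [rdo] add [zneur,dnpvc] -> 19 lines: mrr pvq yhusy hpf dgr vzolv odpk brid oqdtl irlux vrsp bdcm kfgre dei mip zneur dnpvc xhdqr uhj
Final line 9: oqdtl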